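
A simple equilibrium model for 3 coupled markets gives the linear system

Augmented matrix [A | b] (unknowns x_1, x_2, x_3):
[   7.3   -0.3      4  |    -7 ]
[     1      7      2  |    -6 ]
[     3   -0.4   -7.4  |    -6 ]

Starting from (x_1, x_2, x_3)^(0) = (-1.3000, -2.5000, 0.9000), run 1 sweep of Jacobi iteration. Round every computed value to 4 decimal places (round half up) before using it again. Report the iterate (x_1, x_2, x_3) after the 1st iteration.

Iteration 1:
  x_1 = (-7 - (-0.3)·-2.5000 - (4)·0.9000) / (7.3) = -1.5548
  x_2 = (-6 - (1)·-1.3000 - (2)·0.9000) / (7) = -0.9286
  x_3 = (-6 - (3)·-1.3000 - (-0.4)·-2.5000) / (-7.4) = 0.4189

(-1.5548, -0.9286, 0.4189)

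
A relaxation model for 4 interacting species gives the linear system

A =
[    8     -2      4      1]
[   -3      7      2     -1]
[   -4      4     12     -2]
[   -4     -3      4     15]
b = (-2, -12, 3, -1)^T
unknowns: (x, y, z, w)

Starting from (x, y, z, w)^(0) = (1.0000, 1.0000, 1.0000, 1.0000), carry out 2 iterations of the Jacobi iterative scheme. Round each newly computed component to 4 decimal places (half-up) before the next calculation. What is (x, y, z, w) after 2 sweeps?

Iteration 1:
  x = (-2 - (-2)·1.0000 - (4)·1.0000 - (1)·1.0000) / (8) = -0.6250
  y = (-12 - (-3)·1.0000 - (2)·1.0000 - (-1)·1.0000) / (7) = -1.4286
  z = (3 - (-4)·1.0000 - (4)·1.0000 - (-2)·1.0000) / (12) = 0.4167
  w = (-1 - (-4)·1.0000 - (-3)·1.0000 - (4)·1.0000) / (15) = 0.1333
Iteration 2:
  x = (-2 - (-2)·-1.4286 - (4)·0.4167 - (1)·0.1333) / (8) = -0.8322
  y = (-12 - (-3)·-0.6250 - (2)·0.4167 - (-1)·0.1333) / (7) = -2.0822
  z = (3 - (-4)·-0.6250 - (4)·-1.4286 - (-2)·0.1333) / (12) = 0.5401
  w = (-1 - (-4)·-0.6250 - (-3)·-1.4286 - (4)·0.4167) / (15) = -0.6302

(-0.8322, -2.0822, 0.5401, -0.6302)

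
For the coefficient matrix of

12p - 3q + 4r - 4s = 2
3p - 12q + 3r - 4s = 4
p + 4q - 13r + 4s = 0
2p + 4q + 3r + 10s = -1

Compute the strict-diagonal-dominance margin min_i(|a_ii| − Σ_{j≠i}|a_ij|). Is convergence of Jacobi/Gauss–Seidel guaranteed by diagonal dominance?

row 1: |12| − (3+4+4) = 1
row 2: |-12| − (3+3+4) = 2
row 3: |-13| − (1+4+4) = 4
row 4: |10| − (2+4+3) = 1
minimum over rows = 1 → strictly diagonally dominant (convergence guaranteed)

1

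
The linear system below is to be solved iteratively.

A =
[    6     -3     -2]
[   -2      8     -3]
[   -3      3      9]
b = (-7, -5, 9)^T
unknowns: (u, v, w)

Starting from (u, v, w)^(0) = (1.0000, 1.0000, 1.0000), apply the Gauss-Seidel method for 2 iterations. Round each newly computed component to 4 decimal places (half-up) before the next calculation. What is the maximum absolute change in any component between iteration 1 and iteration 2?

0.6667

Iteration 1:
  u = (-7 - (-3)·1.0000 - (-2)·1.0000) / (6) = -0.3333
  v = (-5 - (-2)·-0.3333 - (-3)·1.0000) / (8) = -0.3333
  w = (9 - (-3)·-0.3333 - (3)·-0.3333) / (9) = 1.0000
Iteration 2:
  u = (-7 - (-3)·-0.3333 - (-2)·1.0000) / (6) = -1.0000
  v = (-5 - (-2)·-1.0000 - (-3)·1.0000) / (8) = -0.5000
  w = (9 - (-3)·-1.0000 - (3)·-0.5000) / (9) = 0.8333
Change: (-0.6667, -0.1667, -0.1667) → max |·| = 0.6667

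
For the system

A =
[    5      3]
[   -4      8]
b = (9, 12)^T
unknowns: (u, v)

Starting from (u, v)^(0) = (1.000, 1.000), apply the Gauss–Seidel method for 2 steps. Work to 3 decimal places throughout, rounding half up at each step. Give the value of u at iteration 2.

0.540

Iteration 1:
  u = (9 - (3)·1.000) / (5) = 1.200
  v = (12 - (-4)·1.200) / (8) = 2.100
Iteration 2:
  u = (9 - (3)·2.100) / (5) = 0.540
  v = (12 - (-4)·0.540) / (8) = 1.770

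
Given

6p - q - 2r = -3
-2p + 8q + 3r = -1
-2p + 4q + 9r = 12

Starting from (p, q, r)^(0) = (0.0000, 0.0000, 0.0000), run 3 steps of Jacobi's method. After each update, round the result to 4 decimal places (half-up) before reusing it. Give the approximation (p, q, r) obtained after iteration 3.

Iteration 1:
  p = (-3 - (-1)·0.0000 - (-2)·0.0000) / (6) = -0.5000
  q = (-1 - (-2)·0.0000 - (3)·0.0000) / (8) = -0.1250
  r = (12 - (-2)·0.0000 - (4)·0.0000) / (9) = 1.3333
Iteration 2:
  p = (-3 - (-1)·-0.1250 - (-2)·1.3333) / (6) = -0.0764
  q = (-1 - (-2)·-0.5000 - (3)·1.3333) / (8) = -0.7500
  r = (12 - (-2)·-0.5000 - (4)·-0.1250) / (9) = 1.2778
Iteration 3:
  p = (-3 - (-1)·-0.7500 - (-2)·1.2778) / (6) = -0.1991
  q = (-1 - (-2)·-0.0764 - (3)·1.2778) / (8) = -0.6233
  r = (12 - (-2)·-0.0764 - (4)·-0.7500) / (9) = 1.6497

(-0.1991, -0.6233, 1.6497)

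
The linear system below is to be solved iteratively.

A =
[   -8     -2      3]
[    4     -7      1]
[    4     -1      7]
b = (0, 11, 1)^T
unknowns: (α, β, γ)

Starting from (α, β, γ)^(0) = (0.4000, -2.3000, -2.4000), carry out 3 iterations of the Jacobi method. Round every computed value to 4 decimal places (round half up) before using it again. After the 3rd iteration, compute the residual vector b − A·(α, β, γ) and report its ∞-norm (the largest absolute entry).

1.8885

Iteration 1:
  α = (0 - (-2)·-2.3000 - (3)·-2.4000) / (-8) = -0.3250
  β = (11 - (4)·0.4000 - (1)·-2.4000) / (-7) = -1.6857
  γ = (1 - (4)·0.4000 - (-1)·-2.3000) / (7) = -0.4143
Iteration 2:
  α = (0 - (-2)·-1.6857 - (3)·-0.4143) / (-8) = 0.2661
  β = (11 - (4)·-0.3250 - (1)·-0.4143) / (-7) = -1.8163
  γ = (1 - (4)·-0.3250 - (-1)·-1.6857) / (7) = 0.0878
Iteration 3:
  α = (0 - (-2)·-1.8163 - (3)·0.0878) / (-8) = 0.4870
  β = (11 - (4)·0.2661 - (1)·0.0878) / (-7) = -1.4068
  γ = (1 - (4)·0.2661 - (-1)·-1.8163) / (7) = -0.2687
Residual b − A·x = (1.8885, -0.5269, -0.4739); ∞-norm = 1.8885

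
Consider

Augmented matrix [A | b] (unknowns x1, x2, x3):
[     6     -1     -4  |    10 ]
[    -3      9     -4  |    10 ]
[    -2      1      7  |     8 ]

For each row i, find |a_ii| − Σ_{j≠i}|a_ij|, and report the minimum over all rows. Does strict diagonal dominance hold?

row 1: |6| − (1+4) = 1
row 2: |9| − (3+4) = 2
row 3: |7| − (2+1) = 4
minimum over rows = 1 → strictly diagonally dominant (convergence guaranteed)

1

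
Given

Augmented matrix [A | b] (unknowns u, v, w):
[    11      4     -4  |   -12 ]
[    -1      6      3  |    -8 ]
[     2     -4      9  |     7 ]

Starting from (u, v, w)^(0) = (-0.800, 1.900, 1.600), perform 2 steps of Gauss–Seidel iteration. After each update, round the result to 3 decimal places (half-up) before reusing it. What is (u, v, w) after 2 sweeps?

(-0.240, -1.377, 0.219)

Iteration 1:
  u = (-12 - (4)·1.900 - (-4)·1.600) / (11) = -1.200
  v = (-8 - (-1)·-1.200 - (3)·1.600) / (6) = -2.333
  w = (7 - (2)·-1.200 - (-4)·-2.333) / (9) = 0.008
Iteration 2:
  u = (-12 - (4)·-2.333 - (-4)·0.008) / (11) = -0.240
  v = (-8 - (-1)·-0.240 - (3)·0.008) / (6) = -1.377
  w = (7 - (2)·-0.240 - (-4)·-1.377) / (9) = 0.219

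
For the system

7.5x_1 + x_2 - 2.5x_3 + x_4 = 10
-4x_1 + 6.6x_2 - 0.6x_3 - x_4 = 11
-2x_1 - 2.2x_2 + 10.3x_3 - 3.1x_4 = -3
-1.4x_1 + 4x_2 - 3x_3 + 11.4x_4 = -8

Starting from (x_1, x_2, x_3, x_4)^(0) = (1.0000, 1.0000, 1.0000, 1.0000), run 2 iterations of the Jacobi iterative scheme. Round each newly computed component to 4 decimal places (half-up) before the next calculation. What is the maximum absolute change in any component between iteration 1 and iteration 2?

0.6358

Iteration 1:
  x_1 = (10 - (1)·1.0000 - (-2.5)·1.0000 - (1)·1.0000) / (7.5) = 1.4000
  x_2 = (11 - (-4)·1.0000 - (-0.6)·1.0000 - (-1)·1.0000) / (6.6) = 2.5152
  x_3 = (-3 - (-2)·1.0000 - (-2.2)·1.0000 - (-3.1)·1.0000) / (10.3) = 0.4175
  x_4 = (-8 - (-1.4)·1.0000 - (4)·1.0000 - (-3)·1.0000) / (11.4) = -0.6667
Iteration 2:
  x_1 = (10 - (1)·2.5152 - (-2.5)·0.4175 - (1)·-0.6667) / (7.5) = 1.2260
  x_2 = (11 - (-4)·1.4000 - (-0.6)·0.4175 - (-1)·-0.6667) / (6.6) = 2.4521
  x_3 = (-3 - (-2)·1.4000 - (-2.2)·2.5152 - (-3.1)·-0.6667) / (10.3) = 0.3172
  x_4 = (-8 - (-1.4)·1.4000 - (4)·2.5152 - (-3)·0.4175) / (11.4) = -1.3025
Change: (-0.1740, -0.0631, -0.1003, -0.6358) → max |·| = 0.6358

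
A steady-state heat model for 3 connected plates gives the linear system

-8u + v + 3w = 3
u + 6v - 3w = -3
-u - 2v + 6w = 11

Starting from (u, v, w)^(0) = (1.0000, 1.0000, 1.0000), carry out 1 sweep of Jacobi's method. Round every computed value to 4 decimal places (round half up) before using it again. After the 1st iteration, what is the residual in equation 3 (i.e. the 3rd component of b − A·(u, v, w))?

-3.2082

Iteration 1:
  u = (3 - (1)·1.0000 - (3)·1.0000) / (-8) = 0.1250
  v = (-3 - (1)·1.0000 - (-3)·1.0000) / (6) = -0.1667
  w = (11 - (-1)·1.0000 - (-2)·1.0000) / (6) = 2.3333
Residual b − A·x = (-2.8332, 4.8751, -3.2082)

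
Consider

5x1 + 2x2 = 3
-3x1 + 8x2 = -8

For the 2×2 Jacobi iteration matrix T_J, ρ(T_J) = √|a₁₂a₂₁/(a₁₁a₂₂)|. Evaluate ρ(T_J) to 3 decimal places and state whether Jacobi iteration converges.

a₁₂a₂₁/(a₁₁a₂₂) = (2)·(-3) / ((5)·(8)) = -0.150000
ρ = √|-0.150000| = √0.150000 = 0.387
ρ < 1, so Jacobi converges

0.387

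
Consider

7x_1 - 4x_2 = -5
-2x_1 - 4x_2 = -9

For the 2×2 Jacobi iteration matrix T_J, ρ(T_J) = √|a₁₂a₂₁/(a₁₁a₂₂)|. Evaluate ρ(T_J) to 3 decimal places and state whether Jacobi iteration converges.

0.535

a₁₂a₂₁/(a₁₁a₂₂) = (-4)·(-2) / ((7)·(-4)) = -0.285714
ρ = √|-0.285714| = √0.285714 = 0.535
ρ < 1, so Jacobi converges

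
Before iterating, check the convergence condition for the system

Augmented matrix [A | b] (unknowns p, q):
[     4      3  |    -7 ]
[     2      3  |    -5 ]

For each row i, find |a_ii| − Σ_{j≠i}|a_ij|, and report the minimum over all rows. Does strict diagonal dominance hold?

1

row 1: |4| − (3) = 1
row 2: |3| − (2) = 1
minimum over rows = 1 → strictly diagonally dominant (convergence guaranteed)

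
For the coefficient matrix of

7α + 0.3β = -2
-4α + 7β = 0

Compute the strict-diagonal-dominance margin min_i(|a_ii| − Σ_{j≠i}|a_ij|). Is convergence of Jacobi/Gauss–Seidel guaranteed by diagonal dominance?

3

row 1: |7| − (0.3) = 6.7
row 2: |7| − (4) = 3
minimum over rows = 3 → strictly diagonally dominant (convergence guaranteed)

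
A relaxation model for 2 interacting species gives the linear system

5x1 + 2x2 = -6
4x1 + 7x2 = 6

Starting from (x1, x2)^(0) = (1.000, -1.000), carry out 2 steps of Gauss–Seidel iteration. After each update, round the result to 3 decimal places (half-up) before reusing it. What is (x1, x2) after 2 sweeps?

Iteration 1:
  x1 = (-6 - (2)·-1.000) / (5) = -0.800
  x2 = (6 - (4)·-0.800) / (7) = 1.314
Iteration 2:
  x1 = (-6 - (2)·1.314) / (5) = -1.726
  x2 = (6 - (4)·-1.726) / (7) = 1.843

(-1.726, 1.843)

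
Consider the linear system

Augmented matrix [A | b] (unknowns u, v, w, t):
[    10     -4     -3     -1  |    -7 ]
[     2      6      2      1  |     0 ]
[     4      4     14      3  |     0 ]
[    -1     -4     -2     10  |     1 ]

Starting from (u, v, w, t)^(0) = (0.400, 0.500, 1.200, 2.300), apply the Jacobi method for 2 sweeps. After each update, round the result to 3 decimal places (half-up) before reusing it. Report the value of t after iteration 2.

Iteration 1:
  u = (-7 - (-4)·0.500 - (-3)·1.200 - (-1)·2.300) / (10) = 0.090
  v = (0 - (2)·0.400 - (2)·1.200 - (1)·2.300) / (6) = -0.917
  w = (0 - (4)·0.400 - (4)·0.500 - (3)·2.300) / (14) = -0.750
  t = (1 - (-1)·0.400 - (-4)·0.500 - (-2)·1.200) / (10) = 0.580
Iteration 2:
  u = (-7 - (-4)·-0.917 - (-3)·-0.750 - (-1)·0.580) / (10) = -1.234
  v = (0 - (2)·0.090 - (2)·-0.750 - (1)·0.580) / (6) = 0.123
  w = (0 - (4)·0.090 - (4)·-0.917 - (3)·0.580) / (14) = 0.112
  t = (1 - (-1)·0.090 - (-4)·-0.917 - (-2)·-0.750) / (10) = -0.408

-0.408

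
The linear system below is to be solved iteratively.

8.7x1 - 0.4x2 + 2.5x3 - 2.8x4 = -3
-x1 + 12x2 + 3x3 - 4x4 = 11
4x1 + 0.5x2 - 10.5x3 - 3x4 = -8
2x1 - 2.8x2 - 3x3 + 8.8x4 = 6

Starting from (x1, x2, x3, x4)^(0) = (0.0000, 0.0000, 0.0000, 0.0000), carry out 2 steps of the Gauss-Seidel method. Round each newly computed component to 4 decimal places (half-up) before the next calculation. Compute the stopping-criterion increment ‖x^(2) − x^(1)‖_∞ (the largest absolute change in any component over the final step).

Iteration 1:
  x1 = (-3 - (-0.4)·0.0000 - (2.5)·0.0000 - (-2.8)·0.0000) / (8.7) = -0.3448
  x2 = (11 - (-1)·-0.3448 - (3)·0.0000 - (-4)·0.0000) / (12) = 0.8879
  x3 = (-8 - (4)·-0.3448 - (0.5)·0.8879 - (-3)·0.0000) / (-10.5) = 0.6728
  x4 = (6 - (2)·-0.3448 - (-2.8)·0.8879 - (-3)·0.6728) / (8.8) = 1.2721
Iteration 2:
  x1 = (-3 - (-0.4)·0.8879 - (2.5)·0.6728 - (-2.8)·1.2721) / (8.7) = -0.0879
  x2 = (11 - (-1)·-0.0879 - (3)·0.6728 - (-4)·1.2721) / (12) = 1.1652
  x3 = (-8 - (4)·-0.0879 - (0.5)·1.1652 - (-3)·1.2721) / (-10.5) = 0.4204
  x4 = (6 - (2)·-0.0879 - (-2.8)·1.1652 - (-3)·0.4204) / (8.8) = 1.2159
Change: (0.2569, 0.2773, -0.2524, -0.0562) → max |·| = 0.2773

0.2773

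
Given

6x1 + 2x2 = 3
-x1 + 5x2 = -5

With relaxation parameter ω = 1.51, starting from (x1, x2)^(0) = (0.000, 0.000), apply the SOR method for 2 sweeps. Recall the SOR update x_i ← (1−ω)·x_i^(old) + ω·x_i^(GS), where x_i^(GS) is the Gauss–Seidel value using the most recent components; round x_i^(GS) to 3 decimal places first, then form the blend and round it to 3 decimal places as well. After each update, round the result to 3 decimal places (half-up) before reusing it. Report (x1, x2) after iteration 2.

Iteration 1:
  x1: GS value = (3 - (2)·0.000) / (6) = 0.500;  x1 ← (1−ω)·0.000 + ω·0.500 = 0.755
  x2: GS value = (-5 - (-1)·0.755) / (5) = -0.849;  x2 ← (1−ω)·0.000 + ω·-0.849 = -1.282
Iteration 2:
  x1: GS value = (3 - (2)·-1.282) / (6) = 0.927;  x1 ← (1−ω)·0.755 + ω·0.927 = 1.015
  x2: GS value = (-5 - (-1)·1.015) / (5) = -0.797;  x2 ← (1−ω)·-1.282 + ω·-0.797 = -0.550

(1.015, -0.550)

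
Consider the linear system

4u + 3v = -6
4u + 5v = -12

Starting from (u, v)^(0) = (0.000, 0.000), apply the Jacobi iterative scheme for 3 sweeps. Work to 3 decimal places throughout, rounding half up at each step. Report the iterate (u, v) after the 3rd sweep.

(-0.600, -2.640)

Iteration 1:
  u = (-6 - (3)·0.000) / (4) = -1.500
  v = (-12 - (4)·0.000) / (5) = -2.400
Iteration 2:
  u = (-6 - (3)·-2.400) / (4) = 0.300
  v = (-12 - (4)·-1.500) / (5) = -1.200
Iteration 3:
  u = (-6 - (3)·-1.200) / (4) = -0.600
  v = (-12 - (4)·0.300) / (5) = -2.640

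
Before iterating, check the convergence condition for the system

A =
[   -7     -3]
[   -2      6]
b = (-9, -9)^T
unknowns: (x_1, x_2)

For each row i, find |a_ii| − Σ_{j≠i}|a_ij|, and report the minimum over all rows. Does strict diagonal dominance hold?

4

row 1: |-7| − (3) = 4
row 2: |6| − (2) = 4
minimum over rows = 4 → strictly diagonally dominant (convergence guaranteed)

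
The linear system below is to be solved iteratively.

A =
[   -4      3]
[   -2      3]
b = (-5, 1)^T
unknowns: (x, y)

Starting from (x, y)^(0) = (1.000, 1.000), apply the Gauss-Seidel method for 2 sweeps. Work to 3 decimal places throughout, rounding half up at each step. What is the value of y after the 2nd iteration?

Iteration 1:
  x = (-5 - (3)·1.000) / (-4) = 2.000
  y = (1 - (-2)·2.000) / (3) = 1.667
Iteration 2:
  x = (-5 - (3)·1.667) / (-4) = 2.500
  y = (1 - (-2)·2.500) / (3) = 2.000

2.000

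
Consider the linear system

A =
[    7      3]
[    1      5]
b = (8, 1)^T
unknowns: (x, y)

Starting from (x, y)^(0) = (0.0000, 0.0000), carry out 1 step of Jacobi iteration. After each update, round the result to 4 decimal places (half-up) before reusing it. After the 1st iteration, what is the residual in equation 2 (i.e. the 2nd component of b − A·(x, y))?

Iteration 1:
  x = (8 - (3)·0.0000) / (7) = 1.1429
  y = (1 - (1)·0.0000) / (5) = 0.2000
Residual b − A·x = (-0.6003, -1.1429)

-1.1429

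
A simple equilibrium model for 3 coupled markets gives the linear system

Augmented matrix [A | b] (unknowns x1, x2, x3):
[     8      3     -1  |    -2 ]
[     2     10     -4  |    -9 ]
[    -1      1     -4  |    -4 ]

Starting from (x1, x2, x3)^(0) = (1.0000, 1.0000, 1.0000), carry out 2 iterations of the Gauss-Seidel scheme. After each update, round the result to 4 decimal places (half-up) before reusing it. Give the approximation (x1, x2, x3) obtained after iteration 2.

Iteration 1:
  x1 = (-2 - (3)·1.0000 - (-1)·1.0000) / (8) = -0.5000
  x2 = (-9 - (2)·-0.5000 - (-4)·1.0000) / (10) = -0.4000
  x3 = (-4 - (-1)·-0.5000 - (1)·-0.4000) / (-4) = 1.0250
Iteration 2:
  x1 = (-2 - (3)·-0.4000 - (-1)·1.0250) / (8) = 0.0281
  x2 = (-9 - (2)·0.0281 - (-4)·1.0250) / (10) = -0.4956
  x3 = (-4 - (-1)·0.0281 - (1)·-0.4956) / (-4) = 0.8691

(0.0281, -0.4956, 0.8691)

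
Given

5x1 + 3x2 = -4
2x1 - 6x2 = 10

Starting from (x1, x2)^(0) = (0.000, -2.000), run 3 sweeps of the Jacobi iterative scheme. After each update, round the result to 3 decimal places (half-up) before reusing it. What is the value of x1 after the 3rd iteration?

0.120

Iteration 1:
  x1 = (-4 - (3)·-2.000) / (5) = 0.400
  x2 = (10 - (2)·0.000) / (-6) = -1.667
Iteration 2:
  x1 = (-4 - (3)·-1.667) / (5) = 0.200
  x2 = (10 - (2)·0.400) / (-6) = -1.533
Iteration 3:
  x1 = (-4 - (3)·-1.533) / (5) = 0.120
  x2 = (10 - (2)·0.200) / (-6) = -1.600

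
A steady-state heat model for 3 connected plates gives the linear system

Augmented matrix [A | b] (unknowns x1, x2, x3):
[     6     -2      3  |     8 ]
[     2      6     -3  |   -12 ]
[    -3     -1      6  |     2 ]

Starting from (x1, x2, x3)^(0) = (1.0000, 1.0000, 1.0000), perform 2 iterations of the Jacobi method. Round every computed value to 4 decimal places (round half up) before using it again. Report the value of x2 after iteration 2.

Iteration 1:
  x1 = (8 - (-2)·1.0000 - (3)·1.0000) / (6) = 1.1667
  x2 = (-12 - (2)·1.0000 - (-3)·1.0000) / (6) = -1.8333
  x3 = (2 - (-3)·1.0000 - (-1)·1.0000) / (6) = 1.0000
Iteration 2:
  x1 = (8 - (-2)·-1.8333 - (3)·1.0000) / (6) = 0.2222
  x2 = (-12 - (2)·1.1667 - (-3)·1.0000) / (6) = -1.8889
  x3 = (2 - (-3)·1.1667 - (-1)·-1.8333) / (6) = 0.6111

-1.8889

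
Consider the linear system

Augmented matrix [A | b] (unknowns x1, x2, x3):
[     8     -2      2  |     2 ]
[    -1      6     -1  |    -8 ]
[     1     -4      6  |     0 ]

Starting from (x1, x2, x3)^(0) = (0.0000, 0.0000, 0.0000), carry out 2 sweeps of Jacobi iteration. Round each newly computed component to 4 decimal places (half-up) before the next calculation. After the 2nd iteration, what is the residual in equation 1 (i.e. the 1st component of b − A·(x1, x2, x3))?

Iteration 1:
  x1 = (2 - (-2)·0.0000 - (2)·0.0000) / (8) = 0.2500
  x2 = (-8 - (-1)·0.0000 - (-1)·0.0000) / (6) = -1.3333
  x3 = (0 - (1)·0.0000 - (-4)·0.0000) / (6) = 0.0000
Iteration 2:
  x1 = (2 - (-2)·-1.3333 - (2)·0.0000) / (8) = -0.0833
  x2 = (-8 - (-1)·0.2500 - (-1)·0.0000) / (6) = -1.2917
  x3 = (0 - (1)·0.2500 - (-4)·-1.3333) / (6) = -0.9305
Residual b − A·x = (1.9440, -1.2636, 0.4995)

1.9440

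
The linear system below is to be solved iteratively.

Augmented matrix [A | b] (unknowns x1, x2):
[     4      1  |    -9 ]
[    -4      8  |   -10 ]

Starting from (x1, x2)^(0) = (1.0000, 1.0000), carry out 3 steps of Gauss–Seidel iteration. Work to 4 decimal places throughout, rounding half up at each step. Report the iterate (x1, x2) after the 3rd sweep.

(-1.7344, -2.1172)

Iteration 1:
  x1 = (-9 - (1)·1.0000) / (4) = -2.5000
  x2 = (-10 - (-4)·-2.5000) / (8) = -2.5000
Iteration 2:
  x1 = (-9 - (1)·-2.5000) / (4) = -1.6250
  x2 = (-10 - (-4)·-1.6250) / (8) = -2.0625
Iteration 3:
  x1 = (-9 - (1)·-2.0625) / (4) = -1.7344
  x2 = (-10 - (-4)·-1.7344) / (8) = -2.1172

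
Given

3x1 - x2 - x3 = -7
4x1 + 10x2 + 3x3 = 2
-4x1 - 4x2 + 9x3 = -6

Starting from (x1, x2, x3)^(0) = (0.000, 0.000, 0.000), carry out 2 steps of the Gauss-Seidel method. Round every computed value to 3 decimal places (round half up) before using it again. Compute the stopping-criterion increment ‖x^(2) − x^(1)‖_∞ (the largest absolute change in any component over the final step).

0.369

Iteration 1:
  x1 = (-7 - (-1)·0.000 - (-1)·0.000) / (3) = -2.333
  x2 = (2 - (4)·-2.333 - (3)·0.000) / (10) = 1.133
  x3 = (-6 - (-4)·-2.333 - (-4)·1.133) / (9) = -1.200
Iteration 2:
  x1 = (-7 - (-1)·1.133 - (-1)·-1.200) / (3) = -2.356
  x2 = (2 - (4)·-2.356 - (3)·-1.200) / (10) = 1.502
  x3 = (-6 - (-4)·-2.356 - (-4)·1.502) / (9) = -1.046
Change: (-0.023, 0.369, 0.154) → max |·| = 0.369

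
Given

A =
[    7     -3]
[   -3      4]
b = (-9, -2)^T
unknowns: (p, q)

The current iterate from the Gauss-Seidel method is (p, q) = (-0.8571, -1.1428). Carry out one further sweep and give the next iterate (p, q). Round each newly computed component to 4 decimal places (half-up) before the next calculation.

One sweep:
  p = (-9 - (-3)·-1.1428) / (7) = -1.7755
  q = (-2 - (-3)·-1.7755) / (4) = -1.8316

(-1.7755, -1.8316)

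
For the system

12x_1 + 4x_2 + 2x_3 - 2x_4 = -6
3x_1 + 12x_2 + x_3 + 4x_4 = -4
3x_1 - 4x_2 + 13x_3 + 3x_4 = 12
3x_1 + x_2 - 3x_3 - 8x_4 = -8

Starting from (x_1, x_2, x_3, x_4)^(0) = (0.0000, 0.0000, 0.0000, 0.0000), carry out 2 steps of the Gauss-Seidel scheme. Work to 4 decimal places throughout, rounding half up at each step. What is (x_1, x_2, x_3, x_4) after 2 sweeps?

Iteration 1:
  x_1 = (-6 - (4)·0.0000 - (2)·0.0000 - (-2)·0.0000) / (12) = -0.5000
  x_2 = (-4 - (3)·-0.5000 - (1)·0.0000 - (4)·0.0000) / (12) = -0.2083
  x_3 = (12 - (3)·-0.5000 - (-4)·-0.2083 - (3)·0.0000) / (13) = 0.9744
  x_4 = (-8 - (3)·-0.5000 - (1)·-0.2083 - (-3)·0.9744) / (-8) = 0.4211
Iteration 2:
  x_1 = (-6 - (4)·-0.2083 - (2)·0.9744 - (-2)·0.4211) / (12) = -0.5228
  x_2 = (-4 - (3)·-0.5228 - (1)·0.9744 - (4)·0.4211) / (12) = -0.4242
  x_3 = (12 - (3)·-0.5228 - (-4)·-0.4242 - (3)·0.4211) / (13) = 0.8160
  x_4 = (-8 - (3)·-0.5228 - (1)·-0.4242 - (-3)·0.8160) / (-8) = 0.4449

(-0.5228, -0.4242, 0.8160, 0.4449)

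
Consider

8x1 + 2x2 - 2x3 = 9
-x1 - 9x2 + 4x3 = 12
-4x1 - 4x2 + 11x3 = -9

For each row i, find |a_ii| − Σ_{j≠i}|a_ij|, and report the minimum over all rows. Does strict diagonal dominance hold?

row 1: |8| − (2+2) = 4
row 2: |-9| − (1+4) = 4
row 3: |11| − (4+4) = 3
minimum over rows = 3 → strictly diagonally dominant (convergence guaranteed)

3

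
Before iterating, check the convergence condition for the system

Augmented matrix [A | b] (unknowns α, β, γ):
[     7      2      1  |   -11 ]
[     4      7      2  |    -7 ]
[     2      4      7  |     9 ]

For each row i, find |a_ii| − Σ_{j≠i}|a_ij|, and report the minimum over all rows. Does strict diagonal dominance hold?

row 1: |7| − (2+1) = 4
row 2: |7| − (4+2) = 1
row 3: |7| − (2+4) = 1
minimum over rows = 1 → strictly diagonally dominant (convergence guaranteed)

1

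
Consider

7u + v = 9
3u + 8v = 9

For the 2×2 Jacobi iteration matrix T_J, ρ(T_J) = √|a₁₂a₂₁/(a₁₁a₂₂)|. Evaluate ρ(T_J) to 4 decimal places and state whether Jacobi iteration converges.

0.2315

a₁₂a₂₁/(a₁₁a₂₂) = (1)·(3) / ((7)·(8)) = 0.053571
ρ = √|0.053571| = √0.053571 = 0.2315
ρ < 1, so Jacobi converges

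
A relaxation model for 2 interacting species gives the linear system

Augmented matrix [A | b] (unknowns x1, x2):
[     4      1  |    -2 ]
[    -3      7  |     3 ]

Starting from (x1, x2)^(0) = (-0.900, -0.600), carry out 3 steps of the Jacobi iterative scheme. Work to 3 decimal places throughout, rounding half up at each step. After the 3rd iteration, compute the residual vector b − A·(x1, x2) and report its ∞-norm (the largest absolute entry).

0.180

Iteration 1:
  x1 = (-2 - (1)·-0.600) / (4) = -0.350
  x2 = (3 - (-3)·-0.900) / (7) = 0.043
Iteration 2:
  x1 = (-2 - (1)·0.043) / (4) = -0.511
  x2 = (3 - (-3)·-0.350) / (7) = 0.279
Iteration 3:
  x1 = (-2 - (1)·0.279) / (4) = -0.570
  x2 = (3 - (-3)·-0.511) / (7) = 0.210
Residual b − A·x = (0.070, -0.180); ∞-norm = 0.180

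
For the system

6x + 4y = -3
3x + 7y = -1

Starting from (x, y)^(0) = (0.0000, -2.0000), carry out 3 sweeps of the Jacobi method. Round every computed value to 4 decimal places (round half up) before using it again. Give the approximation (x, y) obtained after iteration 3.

(-0.1667, 0.0306)

Iteration 1:
  x = (-3 - (4)·-2.0000) / (6) = 0.8333
  y = (-1 - (3)·0.0000) / (7) = -0.1429
Iteration 2:
  x = (-3 - (4)·-0.1429) / (6) = -0.4047
  y = (-1 - (3)·0.8333) / (7) = -0.5000
Iteration 3:
  x = (-3 - (4)·-0.5000) / (6) = -0.1667
  y = (-1 - (3)·-0.4047) / (7) = 0.0306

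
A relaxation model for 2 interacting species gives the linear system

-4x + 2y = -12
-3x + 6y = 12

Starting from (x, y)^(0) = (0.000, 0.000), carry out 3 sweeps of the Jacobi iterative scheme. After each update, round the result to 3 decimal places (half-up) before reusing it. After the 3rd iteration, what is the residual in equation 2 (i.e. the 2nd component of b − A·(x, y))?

2.250

Iteration 1:
  x = (-12 - (2)·0.000) / (-4) = 3.000
  y = (12 - (-3)·0.000) / (6) = 2.000
Iteration 2:
  x = (-12 - (2)·2.000) / (-4) = 4.000
  y = (12 - (-3)·3.000) / (6) = 3.500
Iteration 3:
  x = (-12 - (2)·3.500) / (-4) = 4.750
  y = (12 - (-3)·4.000) / (6) = 4.000
Residual b − A·x = (-1.000, 2.250)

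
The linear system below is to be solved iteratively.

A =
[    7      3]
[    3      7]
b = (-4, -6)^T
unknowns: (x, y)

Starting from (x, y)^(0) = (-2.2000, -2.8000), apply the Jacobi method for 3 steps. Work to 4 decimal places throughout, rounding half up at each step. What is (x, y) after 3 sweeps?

Iteration 1:
  x = (-4 - (3)·-2.8000) / (7) = 0.6286
  y = (-6 - (3)·-2.2000) / (7) = 0.0857
Iteration 2:
  x = (-4 - (3)·0.0857) / (7) = -0.6082
  y = (-6 - (3)·0.6286) / (7) = -1.1265
Iteration 3:
  x = (-4 - (3)·-1.1265) / (7) = -0.0886
  y = (-6 - (3)·-0.6082) / (7) = -0.5965

(-0.0886, -0.5965)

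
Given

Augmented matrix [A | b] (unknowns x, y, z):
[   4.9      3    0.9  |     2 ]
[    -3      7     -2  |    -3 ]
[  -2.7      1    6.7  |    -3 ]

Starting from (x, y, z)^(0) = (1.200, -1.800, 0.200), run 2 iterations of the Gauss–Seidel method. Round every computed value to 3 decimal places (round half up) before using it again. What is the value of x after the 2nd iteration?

0.229

Iteration 1:
  x = (2 - (3)·-1.800 - (0.9)·0.200) / (4.9) = 1.473
  y = (-3 - (-3)·1.473 - (-2)·0.200) / (7) = 0.260
  z = (-3 - (-2.7)·1.473 - (1)·0.260) / (6.7) = 0.107
Iteration 2:
  x = (2 - (3)·0.260 - (0.9)·0.107) / (4.9) = 0.229
  y = (-3 - (-3)·0.229 - (-2)·0.107) / (7) = -0.300
  z = (-3 - (-2.7)·0.229 - (1)·-0.300) / (6.7) = -0.311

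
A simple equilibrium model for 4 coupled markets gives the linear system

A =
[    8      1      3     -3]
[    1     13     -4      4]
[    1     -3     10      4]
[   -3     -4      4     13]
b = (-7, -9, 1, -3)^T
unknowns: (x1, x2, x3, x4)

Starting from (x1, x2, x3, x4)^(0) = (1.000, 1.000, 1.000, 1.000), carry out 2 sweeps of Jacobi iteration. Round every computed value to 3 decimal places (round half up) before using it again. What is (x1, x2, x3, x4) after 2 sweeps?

(-0.741, -0.646, -0.031, -0.667)

Iteration 1:
  x1 = (-7 - (1)·1.000 - (3)·1.000 - (-3)·1.000) / (8) = -1.000
  x2 = (-9 - (1)·1.000 - (-4)·1.000 - (4)·1.000) / (13) = -0.769
  x3 = (1 - (1)·1.000 - (-3)·1.000 - (4)·1.000) / (10) = -0.100
  x4 = (-3 - (-3)·1.000 - (-4)·1.000 - (4)·1.000) / (13) = 0.000
Iteration 2:
  x1 = (-7 - (1)·-0.769 - (3)·-0.100 - (-3)·0.000) / (8) = -0.741
  x2 = (-9 - (1)·-1.000 - (-4)·-0.100 - (4)·0.000) / (13) = -0.646
  x3 = (1 - (1)·-1.000 - (-3)·-0.769 - (4)·0.000) / (10) = -0.031
  x4 = (-3 - (-3)·-1.000 - (-4)·-0.769 - (4)·-0.100) / (13) = -0.667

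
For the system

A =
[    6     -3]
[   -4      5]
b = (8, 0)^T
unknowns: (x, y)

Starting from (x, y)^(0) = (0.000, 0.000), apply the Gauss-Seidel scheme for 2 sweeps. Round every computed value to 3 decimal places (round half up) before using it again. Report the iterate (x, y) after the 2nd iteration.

Iteration 1:
  x = (8 - (-3)·0.000) / (6) = 1.333
  y = (0 - (-4)·1.333) / (5) = 1.066
Iteration 2:
  x = (8 - (-3)·1.066) / (6) = 1.866
  y = (0 - (-4)·1.866) / (5) = 1.493

(1.866, 1.493)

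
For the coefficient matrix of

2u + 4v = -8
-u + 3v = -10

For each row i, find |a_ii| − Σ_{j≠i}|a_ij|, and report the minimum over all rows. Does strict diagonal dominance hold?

-2

row 1: |2| − (4) = -2
row 2: |3| − (1) = 2
minimum over rows = -2 → not strictly diagonally dominant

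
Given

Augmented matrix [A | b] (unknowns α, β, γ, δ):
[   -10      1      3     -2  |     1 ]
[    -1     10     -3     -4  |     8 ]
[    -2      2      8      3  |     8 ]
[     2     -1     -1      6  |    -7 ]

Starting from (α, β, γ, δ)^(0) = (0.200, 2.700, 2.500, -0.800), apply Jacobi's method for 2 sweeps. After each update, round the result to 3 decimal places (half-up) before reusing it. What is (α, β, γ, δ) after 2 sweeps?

(0.301, 0.964, 1.095, -1.206)

Iteration 1:
  α = (1 - (1)·2.700 - (3)·2.500 - (-2)·-0.800) / (-10) = 1.080
  β = (8 - (-1)·0.200 - (-3)·2.500 - (-4)·-0.800) / (10) = 1.250
  γ = (8 - (-2)·0.200 - (2)·2.700 - (3)·-0.800) / (8) = 0.675
  δ = (-7 - (2)·0.200 - (-1)·2.700 - (-1)·2.500) / (6) = -0.367
Iteration 2:
  α = (1 - (1)·1.250 - (3)·0.675 - (-2)·-0.367) / (-10) = 0.301
  β = (8 - (-1)·1.080 - (-3)·0.675 - (-4)·-0.367) / (10) = 0.964
  γ = (8 - (-2)·1.080 - (2)·1.250 - (3)·-0.367) / (8) = 1.095
  δ = (-7 - (2)·1.080 - (-1)·1.250 - (-1)·0.675) / (6) = -1.206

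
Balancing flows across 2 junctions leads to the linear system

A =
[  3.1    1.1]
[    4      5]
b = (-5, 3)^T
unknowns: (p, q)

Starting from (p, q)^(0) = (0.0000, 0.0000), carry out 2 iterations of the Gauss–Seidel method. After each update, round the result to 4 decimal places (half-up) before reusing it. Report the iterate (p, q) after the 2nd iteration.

(-2.2837, 2.4270)

Iteration 1:
  p = (-5 - (1.1)·0.0000) / (3.1) = -1.6129
  q = (3 - (4)·-1.6129) / (5) = 1.8903
Iteration 2:
  p = (-5 - (1.1)·1.8903) / (3.1) = -2.2837
  q = (3 - (4)·-2.2837) / (5) = 2.4270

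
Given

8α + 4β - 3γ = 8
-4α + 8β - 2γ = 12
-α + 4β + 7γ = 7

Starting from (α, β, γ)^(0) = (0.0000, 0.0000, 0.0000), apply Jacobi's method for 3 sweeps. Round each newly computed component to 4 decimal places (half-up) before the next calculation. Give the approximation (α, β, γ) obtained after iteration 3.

Iteration 1:
  α = (8 - (4)·0.0000 - (-3)·0.0000) / (8) = 1.0000
  β = (12 - (-4)·0.0000 - (-2)·0.0000) / (8) = 1.5000
  γ = (7 - (-1)·0.0000 - (4)·0.0000) / (7) = 1.0000
Iteration 2:
  α = (8 - (4)·1.5000 - (-3)·1.0000) / (8) = 0.6250
  β = (12 - (-4)·1.0000 - (-2)·1.0000) / (8) = 2.2500
  γ = (7 - (-1)·1.0000 - (4)·1.5000) / (7) = 0.2857
Iteration 3:
  α = (8 - (4)·2.2500 - (-3)·0.2857) / (8) = -0.0179
  β = (12 - (-4)·0.6250 - (-2)·0.2857) / (8) = 1.8839
  γ = (7 - (-1)·0.6250 - (4)·2.2500) / (7) = -0.1964

(-0.0179, 1.8839, -0.1964)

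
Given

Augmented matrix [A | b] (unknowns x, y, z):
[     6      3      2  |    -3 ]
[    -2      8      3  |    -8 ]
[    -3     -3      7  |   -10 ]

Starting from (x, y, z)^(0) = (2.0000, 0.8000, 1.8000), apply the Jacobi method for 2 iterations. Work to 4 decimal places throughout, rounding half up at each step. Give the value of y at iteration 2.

-1.2893

Iteration 1:
  x = (-3 - (3)·0.8000 - (2)·1.8000) / (6) = -1.5000
  y = (-8 - (-2)·2.0000 - (3)·1.8000) / (8) = -1.1750
  z = (-10 - (-3)·2.0000 - (-3)·0.8000) / (7) = -0.2286
Iteration 2:
  x = (-3 - (3)·-1.1750 - (2)·-0.2286) / (6) = 0.1637
  y = (-8 - (-2)·-1.5000 - (3)·-0.2286) / (8) = -1.2893
  z = (-10 - (-3)·-1.5000 - (-3)·-1.1750) / (7) = -2.5750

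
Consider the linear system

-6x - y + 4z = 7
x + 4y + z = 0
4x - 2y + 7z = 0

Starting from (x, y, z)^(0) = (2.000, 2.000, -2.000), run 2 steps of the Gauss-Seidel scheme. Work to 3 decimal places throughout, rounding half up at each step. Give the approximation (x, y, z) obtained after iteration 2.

(-0.059, -0.476, -0.102)

Iteration 1:
  x = (7 - (-1)·2.000 - (4)·-2.000) / (-6) = -2.833
  y = (0 - (1)·-2.833 - (1)·-2.000) / (4) = 1.208
  z = (0 - (4)·-2.833 - (-2)·1.208) / (7) = 1.964
Iteration 2:
  x = (7 - (-1)·1.208 - (4)·1.964) / (-6) = -0.059
  y = (0 - (1)·-0.059 - (1)·1.964) / (4) = -0.476
  z = (0 - (4)·-0.059 - (-2)·-0.476) / (7) = -0.102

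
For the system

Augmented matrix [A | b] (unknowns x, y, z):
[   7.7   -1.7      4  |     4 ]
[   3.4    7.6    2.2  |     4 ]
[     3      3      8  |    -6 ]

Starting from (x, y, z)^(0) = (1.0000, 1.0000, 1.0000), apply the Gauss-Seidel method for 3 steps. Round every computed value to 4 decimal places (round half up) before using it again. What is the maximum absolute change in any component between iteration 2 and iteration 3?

0.2337

Iteration 1:
  x = (4 - (-1.7)·1.0000 - (4)·1.0000) / (7.7) = 0.2208
  y = (4 - (3.4)·0.2208 - (2.2)·1.0000) / (7.6) = 0.1381
  z = (-6 - (3)·0.2208 - (3)·0.1381) / (8) = -0.8846
Iteration 2:
  x = (4 - (-1.7)·0.1381 - (4)·-0.8846) / (7.7) = 1.0095
  y = (4 - (3.4)·1.0095 - (2.2)·-0.8846) / (7.6) = 0.3308
  z = (-6 - (3)·1.0095 - (3)·0.3308) / (8) = -1.2526
Iteration 3:
  x = (4 - (-1.7)·0.3308 - (4)·-1.2526) / (7.7) = 1.2432
  y = (4 - (3.4)·1.2432 - (2.2)·-1.2526) / (7.6) = 0.3327
  z = (-6 - (3)·1.2432 - (3)·0.3327) / (8) = -1.3410
Change: (0.2337, 0.0019, -0.0884) → max |·| = 0.2337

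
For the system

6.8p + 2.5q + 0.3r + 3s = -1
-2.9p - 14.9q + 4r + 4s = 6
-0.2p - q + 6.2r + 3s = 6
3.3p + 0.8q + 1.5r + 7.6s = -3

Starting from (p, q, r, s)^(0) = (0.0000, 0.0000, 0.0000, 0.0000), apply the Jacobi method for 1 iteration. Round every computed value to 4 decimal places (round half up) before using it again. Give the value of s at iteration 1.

-0.3947

Iteration 1:
  p = (-1 - (2.5)·0.0000 - (0.3)·0.0000 - (3)·0.0000) / (6.8) = -0.1471
  q = (6 - (-2.9)·0.0000 - (4)·0.0000 - (4)·0.0000) / (-14.9) = -0.4027
  r = (6 - (-0.2)·0.0000 - (-1)·0.0000 - (3)·0.0000) / (6.2) = 0.9677
  s = (-3 - (3.3)·0.0000 - (0.8)·0.0000 - (1.5)·0.0000) / (7.6) = -0.3947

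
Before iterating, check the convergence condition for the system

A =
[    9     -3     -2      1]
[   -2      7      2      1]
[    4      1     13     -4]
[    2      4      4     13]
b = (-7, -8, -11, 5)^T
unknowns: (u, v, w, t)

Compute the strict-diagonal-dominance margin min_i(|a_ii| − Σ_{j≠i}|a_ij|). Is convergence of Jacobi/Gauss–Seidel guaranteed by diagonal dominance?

2

row 1: |9| − (3+2+1) = 3
row 2: |7| − (2+2+1) = 2
row 3: |13| − (4+1+4) = 4
row 4: |13| − (2+4+4) = 3
minimum over rows = 2 → strictly diagonally dominant (convergence guaranteed)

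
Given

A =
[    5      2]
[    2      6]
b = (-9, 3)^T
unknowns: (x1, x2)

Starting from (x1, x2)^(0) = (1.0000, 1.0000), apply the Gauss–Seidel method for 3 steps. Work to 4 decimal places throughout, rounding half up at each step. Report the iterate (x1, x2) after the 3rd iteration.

Iteration 1:
  x1 = (-9 - (2)·1.0000) / (5) = -2.2000
  x2 = (3 - (2)·-2.2000) / (6) = 1.2333
Iteration 2:
  x1 = (-9 - (2)·1.2333) / (5) = -2.2933
  x2 = (3 - (2)·-2.2933) / (6) = 1.2644
Iteration 3:
  x1 = (-9 - (2)·1.2644) / (5) = -2.3058
  x2 = (3 - (2)·-2.3058) / (6) = 1.2686

(-2.3058, 1.2686)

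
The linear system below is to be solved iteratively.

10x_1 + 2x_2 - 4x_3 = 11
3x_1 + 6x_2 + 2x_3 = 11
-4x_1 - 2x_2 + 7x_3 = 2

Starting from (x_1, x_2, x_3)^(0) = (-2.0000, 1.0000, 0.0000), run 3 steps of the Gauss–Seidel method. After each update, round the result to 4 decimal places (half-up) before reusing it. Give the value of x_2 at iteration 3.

0.6933

Iteration 1:
  x_1 = (11 - (2)·1.0000 - (-4)·0.0000) / (10) = 0.9000
  x_2 = (11 - (3)·0.9000 - (2)·0.0000) / (6) = 1.3833
  x_3 = (2 - (-4)·0.9000 - (-2)·1.3833) / (7) = 1.1952
Iteration 2:
  x_1 = (11 - (2)·1.3833 - (-4)·1.1952) / (10) = 1.3014
  x_2 = (11 - (3)·1.3014 - (2)·1.1952) / (6) = 0.7842
  x_3 = (2 - (-4)·1.3014 - (-2)·0.7842) / (7) = 1.2534
Iteration 3:
  x_1 = (11 - (2)·0.7842 - (-4)·1.2534) / (10) = 1.4445
  x_2 = (11 - (3)·1.4445 - (2)·1.2534) / (6) = 0.6933
  x_3 = (2 - (-4)·1.4445 - (-2)·0.6933) / (7) = 1.3092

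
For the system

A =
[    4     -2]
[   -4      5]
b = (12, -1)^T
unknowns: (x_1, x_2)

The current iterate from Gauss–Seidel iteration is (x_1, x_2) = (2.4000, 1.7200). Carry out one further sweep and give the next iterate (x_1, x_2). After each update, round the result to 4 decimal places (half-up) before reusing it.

One sweep:
  x_1 = (12 - (-2)·1.7200) / (4) = 3.8600
  x_2 = (-1 - (-4)·3.8600) / (5) = 2.8880

(3.8600, 2.8880)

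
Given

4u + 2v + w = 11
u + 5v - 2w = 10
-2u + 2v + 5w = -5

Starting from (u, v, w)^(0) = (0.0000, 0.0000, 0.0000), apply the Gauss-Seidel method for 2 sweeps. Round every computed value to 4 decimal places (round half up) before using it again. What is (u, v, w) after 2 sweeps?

(2.1450, 1.3790, -0.6936)

Iteration 1:
  u = (11 - (2)·0.0000 - (1)·0.0000) / (4) = 2.7500
  v = (10 - (1)·2.7500 - (-2)·0.0000) / (5) = 1.4500
  w = (-5 - (-2)·2.7500 - (2)·1.4500) / (5) = -0.4800
Iteration 2:
  u = (11 - (2)·1.4500 - (1)·-0.4800) / (4) = 2.1450
  v = (10 - (1)·2.1450 - (-2)·-0.4800) / (5) = 1.3790
  w = (-5 - (-2)·2.1450 - (2)·1.3790) / (5) = -0.6936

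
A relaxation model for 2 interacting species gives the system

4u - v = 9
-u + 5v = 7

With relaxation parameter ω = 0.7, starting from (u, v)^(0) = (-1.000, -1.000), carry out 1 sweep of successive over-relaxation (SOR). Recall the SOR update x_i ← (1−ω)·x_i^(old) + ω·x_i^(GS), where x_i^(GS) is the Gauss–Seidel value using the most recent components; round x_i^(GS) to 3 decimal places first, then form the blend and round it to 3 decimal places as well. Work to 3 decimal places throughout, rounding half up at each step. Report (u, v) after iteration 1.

Iteration 1:
  u: GS value = (9 - (-1)·-1.000) / (4) = 2.000;  u ← (1−ω)·-1.000 + ω·2.000 = 1.100
  v: GS value = (7 - (-1)·1.100) / (5) = 1.620;  v ← (1−ω)·-1.000 + ω·1.620 = 0.834

(1.100, 0.834)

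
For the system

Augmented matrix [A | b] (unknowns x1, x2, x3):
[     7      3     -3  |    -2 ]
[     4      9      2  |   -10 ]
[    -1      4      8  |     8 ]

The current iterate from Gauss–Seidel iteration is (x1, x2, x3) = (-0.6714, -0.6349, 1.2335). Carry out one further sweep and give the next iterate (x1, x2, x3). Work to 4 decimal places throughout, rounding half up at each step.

(0.5150, -1.6141, 1.8714)

One sweep:
  x1 = (-2 - (3)·-0.6349 - (-3)·1.2335) / (7) = 0.5150
  x2 = (-10 - (4)·0.5150 - (2)·1.2335) / (9) = -1.6141
  x3 = (8 - (-1)·0.5150 - (4)·-1.6141) / (8) = 1.8714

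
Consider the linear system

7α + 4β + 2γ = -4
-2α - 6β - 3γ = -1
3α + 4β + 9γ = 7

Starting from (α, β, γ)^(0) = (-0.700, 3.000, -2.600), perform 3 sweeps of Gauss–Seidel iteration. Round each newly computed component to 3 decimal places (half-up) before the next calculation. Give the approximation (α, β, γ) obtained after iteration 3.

(-1.219, 0.007, 1.181)

Iteration 1:
  α = (-4 - (4)·3.000 - (2)·-2.600) / (7) = -1.543
  β = (-1 - (-2)·-1.543 - (-3)·-2.600) / (-6) = 1.981
  γ = (7 - (3)·-1.543 - (4)·1.981) / (9) = 0.412
Iteration 2:
  α = (-4 - (4)·1.981 - (2)·0.412) / (7) = -1.821
  β = (-1 - (-2)·-1.821 - (-3)·0.412) / (-6) = 0.568
  γ = (7 - (3)·-1.821 - (4)·0.568) / (9) = 1.132
Iteration 3:
  α = (-4 - (4)·0.568 - (2)·1.132) / (7) = -1.219
  β = (-1 - (-2)·-1.219 - (-3)·1.132) / (-6) = 0.007
  γ = (7 - (3)·-1.219 - (4)·0.007) / (9) = 1.181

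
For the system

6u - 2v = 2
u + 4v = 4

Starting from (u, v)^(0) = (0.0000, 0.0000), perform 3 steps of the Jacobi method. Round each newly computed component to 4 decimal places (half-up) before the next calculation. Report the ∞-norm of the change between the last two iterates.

Iteration 1:
  u = (2 - (-2)·0.0000) / (6) = 0.3333
  v = (4 - (1)·0.0000) / (4) = 1.0000
Iteration 2:
  u = (2 - (-2)·1.0000) / (6) = 0.6667
  v = (4 - (1)·0.3333) / (4) = 0.9167
Iteration 3:
  u = (2 - (-2)·0.9167) / (6) = 0.6389
  v = (4 - (1)·0.6667) / (4) = 0.8333
Change: (-0.0278, -0.0834) → max |·| = 0.0834

0.0834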